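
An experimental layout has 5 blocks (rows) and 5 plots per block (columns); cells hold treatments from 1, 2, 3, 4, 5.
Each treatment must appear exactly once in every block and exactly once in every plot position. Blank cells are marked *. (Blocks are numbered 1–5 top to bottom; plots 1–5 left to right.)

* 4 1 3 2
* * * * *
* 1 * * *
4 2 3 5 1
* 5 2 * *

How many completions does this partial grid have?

Block 1, plot 1: eliminating its block and plot leaves {5}.
Block 2, plot 1: eliminating its block and plot leaves {1, 2, 3, 5}.
Block 2, plot 2: eliminating its block and plot leaves {3}.
Block 2, plot 3: eliminating its block and plot leaves {4, 5}.
Block 2, plot 4: eliminating its block and plot leaves {1, 2, 4}.
Block 2, plot 5: eliminating its block and plot leaves {3, 4, 5}.
Block 3, plot 1: eliminating its block and plot leaves {2, 3, 5}.
Block 3, plot 3: eliminating its block and plot leaves {4, 5}.
Block 3, plot 4: eliminating its block and plot leaves {2, 4}.
Block 3, plot 5: eliminating its block and plot leaves {3, 4, 5}.
Block 5, plot 1: eliminating its block and plot leaves {1, 3}.
Block 5, plot 4: eliminating its block and plot leaves {1, 4}.
Block 5, plot 5: eliminating its block and plot leaves {3, 4}.
Enumerating the assignments across these blanks that avoid any block or plot repeat gives 3 completions.

3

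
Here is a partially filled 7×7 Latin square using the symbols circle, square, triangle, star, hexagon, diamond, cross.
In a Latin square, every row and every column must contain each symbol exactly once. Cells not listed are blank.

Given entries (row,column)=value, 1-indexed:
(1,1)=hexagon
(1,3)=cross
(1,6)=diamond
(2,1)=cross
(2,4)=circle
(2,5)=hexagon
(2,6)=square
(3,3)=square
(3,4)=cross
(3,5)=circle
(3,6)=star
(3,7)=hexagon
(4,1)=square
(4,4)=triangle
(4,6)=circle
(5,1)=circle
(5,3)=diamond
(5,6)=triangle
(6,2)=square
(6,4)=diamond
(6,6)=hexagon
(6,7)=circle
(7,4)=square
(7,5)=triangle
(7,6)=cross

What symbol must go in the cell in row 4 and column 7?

cross

Row 1, column 4: row 1 has {hexagon, diamond, cross} and column 4 has {circle, square, triangle, diamond, cross}, leaving only star.
Row 1, column 5: row 1 has {star, hexagon, diamond, cross} and column 5 has {circle, triangle, hexagon}, leaving only square.
Row 1, column 7: row 1 has {square, star, hexagon, diamond, cross} and column 7 has {circle, hexagon}, leaving only triangle.
Row 1, column 2: row 1 has {square, triangle, star, hexagon, diamond, cross} and column 2 has {square}, leaving only circle.
Row 5, column 4: row 5 has {circle, triangle, diamond} and column 4 has {circle, square, triangle, star, diamond, cross}, leaving only hexagon.
Row 4, column 7 is narrowed to {star, diamond, cross}.
If it were star, then row 7, column 7 would be left with no valid symbol.
If it were diamond, then row 7, column 7 would be left with no valid symbol.
So row 4, column 7 must be cross.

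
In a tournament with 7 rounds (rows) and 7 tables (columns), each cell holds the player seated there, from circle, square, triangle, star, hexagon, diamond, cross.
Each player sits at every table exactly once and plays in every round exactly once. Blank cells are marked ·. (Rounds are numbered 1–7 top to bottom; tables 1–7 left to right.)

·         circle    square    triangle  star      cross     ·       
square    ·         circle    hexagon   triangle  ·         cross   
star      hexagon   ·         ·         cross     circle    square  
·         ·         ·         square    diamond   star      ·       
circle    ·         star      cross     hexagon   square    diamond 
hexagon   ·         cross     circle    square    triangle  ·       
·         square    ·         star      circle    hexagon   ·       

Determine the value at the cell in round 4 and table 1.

Round 1, table 1: round 1 has {circle, square, triangle, star, cross} and table 1 has {circle, square, star, hexagon}, leaving only diamond.
Round 1, table 7: round 1 has {circle, square, triangle, star, diamond, cross} and table 7 has {square, diamond, cross}, leaving only hexagon.
Round 2, table 6: round 2 has {circle, square, triangle, hexagon, cross} and table 6 has {circle, square, triangle, star, hexagon, cross}, leaving only diamond.
Round 2, table 2: round 2 has {circle, square, triangle, hexagon, diamond, cross} and table 2 has {circle, square, hexagon}, leaving only star.
Round 3, table 4: round 3 has {circle, square, star, hexagon, cross} and table 4 has {circle, square, triangle, star, hexagon, cross}, leaving only diamond.
Round 3, table 3: round 3 has {circle, square, star, hexagon, diamond, cross} and table 3 has {circle, square, star, cross}, leaving only triangle.
Round 4, table 3: round 4 has {square, star, diamond} and table 3 has {circle, square, triangle, star, cross}, leaving only hexagon.
Round 5, table 2: round 5 has {circle, square, star, hexagon, diamond, cross} and table 2 has {circle, square, star, hexagon}, leaving only triangle.
Round 4, table 2: round 4 has {square, star, hexagon, diamond} and table 2 has {circle, square, triangle, star, hexagon}, leaving only cross.
Round 4 already has {square, star, hexagon, diamond, cross} and table 1 already has {circle, square, star, hexagon, diamond}, so round 4, table 1 must be triangle.

triangle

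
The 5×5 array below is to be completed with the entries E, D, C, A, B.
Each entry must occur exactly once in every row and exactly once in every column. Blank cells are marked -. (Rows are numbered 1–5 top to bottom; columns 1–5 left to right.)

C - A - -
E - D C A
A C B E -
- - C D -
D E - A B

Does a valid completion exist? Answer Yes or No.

Row 5, column 3: row 5 together with column 3 already contain {E, D, C, A, B} — every symbol — so nothing can go there. The grid has no valid completion.

No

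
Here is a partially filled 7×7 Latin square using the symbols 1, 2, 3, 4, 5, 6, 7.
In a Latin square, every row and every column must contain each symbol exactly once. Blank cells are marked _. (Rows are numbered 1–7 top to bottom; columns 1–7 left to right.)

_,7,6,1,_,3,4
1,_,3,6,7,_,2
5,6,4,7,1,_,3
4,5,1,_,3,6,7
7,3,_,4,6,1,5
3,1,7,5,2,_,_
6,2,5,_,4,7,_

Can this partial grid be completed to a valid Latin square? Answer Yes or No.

Yes

No row or column among the givens repeats a symbol, and propagating forced cells runs into no contradiction.
One valid completion exists (for instance, 2 7 6 1 5 3 4 / 1 4 3 6 7 5 2 / 5 6 4 7 1 2 3 / 4 5 1 2 3 6 7 / 7 3 2 4 6 1 5 / 3 1 7 5 2 4 6 / 6 2 5 3 4 7 1).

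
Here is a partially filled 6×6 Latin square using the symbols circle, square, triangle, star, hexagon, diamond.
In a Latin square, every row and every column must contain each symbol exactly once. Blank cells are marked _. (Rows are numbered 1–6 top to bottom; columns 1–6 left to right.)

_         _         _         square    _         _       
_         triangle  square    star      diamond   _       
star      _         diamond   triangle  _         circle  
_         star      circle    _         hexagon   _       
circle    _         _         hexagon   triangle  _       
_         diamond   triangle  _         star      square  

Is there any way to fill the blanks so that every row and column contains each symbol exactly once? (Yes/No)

Row 1, column 5: row 1 has {square} and column 5 has {triangle, star, hexagon, diamond}, so it must be circle.
Row 1, column 2: row 1 has {circle, square} and column 2 has {triangle, star, diamond}, so it must be hexagon.
Row 1, column 3: row 1 has {circle, square, hexagon} and column 3 has {circle, square, triangle, diamond}, so it must be star.
Now row 5, column 3: row 5 together with column 3 already contain {circle, square, triangle, star, hexagon, diamond} — every symbol — so nothing can go there. The grid has no valid completion.

No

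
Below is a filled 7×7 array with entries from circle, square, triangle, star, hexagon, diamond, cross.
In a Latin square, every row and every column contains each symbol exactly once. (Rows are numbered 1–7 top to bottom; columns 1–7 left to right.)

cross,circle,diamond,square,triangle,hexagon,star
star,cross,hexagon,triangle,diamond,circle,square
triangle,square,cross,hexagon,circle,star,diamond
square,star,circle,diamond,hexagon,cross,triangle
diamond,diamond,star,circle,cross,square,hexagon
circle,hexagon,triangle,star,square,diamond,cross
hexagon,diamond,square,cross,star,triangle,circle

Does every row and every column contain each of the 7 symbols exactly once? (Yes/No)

Row 5 contains diamond twice (at columns 1 and 2), so it is not a permutation.

No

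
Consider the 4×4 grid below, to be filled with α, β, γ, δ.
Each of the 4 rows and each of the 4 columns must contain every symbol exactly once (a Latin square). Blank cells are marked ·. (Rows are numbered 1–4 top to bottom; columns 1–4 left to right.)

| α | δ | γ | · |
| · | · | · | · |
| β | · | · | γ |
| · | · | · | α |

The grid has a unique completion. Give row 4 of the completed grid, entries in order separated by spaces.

Row 1, column 4: row 1 has {α, γ, δ} and column 4 has {α, γ}, leaving only β.
Row 2, column 4: row 2 has {} and column 4 has {α, β, γ}, leaving only δ.
Row 2, column 1: row 2 has {δ} and column 1 has {α, β}, leaving only γ.
Row 4, column 1: row 4 has {α} and column 1 has {α, β, γ}, leaving only δ.
Row 4, column 3: row 4 has {α, δ} and column 3 has {γ}, leaving only β.
Row 4, column 2: row 4 has {α, β, δ} and column 2 has {δ}, leaving only γ.
So row 4 reads: δ γ β α.

δ γ β α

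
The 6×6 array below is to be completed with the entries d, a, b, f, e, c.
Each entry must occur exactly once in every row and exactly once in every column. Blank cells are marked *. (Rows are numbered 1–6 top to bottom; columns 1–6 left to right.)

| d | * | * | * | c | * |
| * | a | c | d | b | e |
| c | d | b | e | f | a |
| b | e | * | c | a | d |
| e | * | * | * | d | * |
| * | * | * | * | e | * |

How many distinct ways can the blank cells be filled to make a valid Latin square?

Row 1, column 2: eliminating its row and column leaves {b, f}.
Row 1, column 3: eliminating its row and column leaves {a, f, e}.
Row 1, column 4: eliminating its row and column leaves {a, b, f}.
Row 1, column 6: eliminating its row and column leaves {b, f}.
Row 2, column 1: eliminating its row and column leaves {f}.
Row 4, column 3: eliminating its row and column leaves {f}.
Row 5, column 2: eliminating its row and column leaves {b, f, c}.
Row 5, column 3: eliminating its row and column leaves {a, f}.
Row 5, column 4: eliminating its row and column leaves {a, b, f}.
Row 5, column 6: eliminating its row and column leaves {b, f, c}.
Row 6, column 1: eliminating its row and column leaves {a, f}.
Row 6, column 2: eliminating its row and column leaves {b, f, c}.
Row 6, column 3: eliminating its row and column leaves {d, a, f}.
Row 6, column 4: eliminating its row and column leaves {a, b, f}.
Row 6, column 6: eliminating its row and column leaves {b, f, c}.
Enumerating the assignments across these blanks that avoid any row or column repeat gives 4 completions.

4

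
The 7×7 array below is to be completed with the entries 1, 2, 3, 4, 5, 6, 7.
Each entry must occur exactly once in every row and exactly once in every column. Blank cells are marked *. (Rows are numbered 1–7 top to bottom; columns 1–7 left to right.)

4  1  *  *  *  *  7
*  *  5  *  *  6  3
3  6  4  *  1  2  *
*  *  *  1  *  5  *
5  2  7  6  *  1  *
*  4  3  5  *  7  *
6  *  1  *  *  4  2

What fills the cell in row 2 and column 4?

Row 1, column 6: row 1 has {1, 4, 7} and column 6 has {1, 2, 4, 5, 6, 7}, leaving only 3.
Row 1, column 4: row 1 has {1, 3, 4, 7} and column 4 has {1, 5, 6}, leaving only 2.
Row 1, column 3: row 1 has {1, 2, 3, 4, 7} and column 3 has {1, 3, 4, 5, 7}, leaving only 6.
Row 1, column 5: row 1 has {1, 2, 3, 4, 6, 7} and column 5 has {1}, leaving only 5.
Row 2, column 2: row 2 has {3, 5, 6} and column 2 has {1, 2, 4, 6}, leaving only 7.
Row 2 already has {3, 5, 6, 7} and column 4 already has {1, 2, 5, 6}, so row 2, column 4 must be 4.

4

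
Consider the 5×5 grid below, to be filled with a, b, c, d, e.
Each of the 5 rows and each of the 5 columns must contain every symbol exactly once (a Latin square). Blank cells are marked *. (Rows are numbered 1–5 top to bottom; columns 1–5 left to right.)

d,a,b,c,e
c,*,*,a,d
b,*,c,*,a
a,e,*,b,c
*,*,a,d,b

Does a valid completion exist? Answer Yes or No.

No row or column among the givens repeats a symbol, and propagating forced cells runs into no contradiction.
One valid completion exists (for instance, d a b c e / c b e a d / b d c e a / a e d b c / e c a d b).

Yes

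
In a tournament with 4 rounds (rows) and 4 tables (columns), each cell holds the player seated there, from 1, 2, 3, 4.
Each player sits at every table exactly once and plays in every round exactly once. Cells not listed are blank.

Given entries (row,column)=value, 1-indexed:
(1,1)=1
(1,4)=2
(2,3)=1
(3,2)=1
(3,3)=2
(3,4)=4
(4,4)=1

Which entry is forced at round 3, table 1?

3

Round 3 already has {1, 2, 4} and table 1 already has {1}, so round 3, table 1 must be 3.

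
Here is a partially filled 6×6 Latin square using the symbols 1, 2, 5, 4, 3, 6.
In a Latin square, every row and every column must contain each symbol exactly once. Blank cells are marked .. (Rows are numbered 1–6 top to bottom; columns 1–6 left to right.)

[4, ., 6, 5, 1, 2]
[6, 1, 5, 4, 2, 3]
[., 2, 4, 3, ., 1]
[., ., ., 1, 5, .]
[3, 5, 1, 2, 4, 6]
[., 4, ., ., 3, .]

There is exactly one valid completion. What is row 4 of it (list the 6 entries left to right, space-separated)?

2 6 3 1 5 4

Row 4, column 1: row 4 has {1, 5} and column 1 has {4, 3, 6}, leaving only 2.
Row 4, column 3: row 4 has {1, 2, 5} and column 3 has {1, 5, 4, 6}, leaving only 3.
Row 4, column 2: row 4 has {1, 2, 5, 3} and column 2 has {1, 2, 5, 4}, leaving only 6.
Row 4, column 6: row 4 has {1, 2, 5, 3, 6} and column 6 has {1, 2, 3, 6}, leaving only 4.
So row 4 reads: 2 6 3 1 5 4.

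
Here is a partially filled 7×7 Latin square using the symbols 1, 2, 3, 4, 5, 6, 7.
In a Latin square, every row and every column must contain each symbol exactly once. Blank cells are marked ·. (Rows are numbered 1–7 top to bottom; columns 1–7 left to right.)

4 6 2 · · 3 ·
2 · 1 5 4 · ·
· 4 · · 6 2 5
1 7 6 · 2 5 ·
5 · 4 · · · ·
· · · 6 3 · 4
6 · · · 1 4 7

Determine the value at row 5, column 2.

Row 1, column 7: row 1 has {2, 3, 4, 6} and column 7 has {4, 5, 7}, leaving only 1.
Row 1, column 4: row 1 has {1, 2, 3, 4, 6} and column 4 has {5, 6}, leaving only 7.
Row 1, column 5: row 1 has {1, 2, 3, 4, 6, 7} and column 5 has {1, 2, 3, 4, 6}, leaving only 5.
Row 2, column 2: row 2 has {1, 2, 4, 5} and column 2 has {4, 6, 7}, leaving only 3.
Row 2, column 7: row 2 has {1, 2, 3, 4, 5} and column 7 has {1, 4, 5, 7}, leaving only 6.
Row 2, column 6: row 2 has {1, 2, 3, 4, 5, 6} and column 6 has {2, 3, 4, 5}, leaving only 7.
Row 4, column 7: row 4 has {1, 2, 5, 6, 7} and column 7 has {1, 4, 5, 6, 7}, leaving only 3.
Row 4, column 4: row 4 has {1, 2, 3, 5, 6, 7} and column 4 has {5, 6, 7}, leaving only 4.
Row 5, column 5: row 5 has {4, 5} and column 5 has {1, 2, 3, 4, 5, 6}, leaving only 7.
Row 5, column 7: row 5 has {4, 5, 7} and column 7 has {1, 3, 4, 5, 6, 7}, leaving only 2.
Row 5 already has {2, 4, 5, 7} and column 2 already has {3, 4, 6, 7}, so row 5, column 2 must be 1.

1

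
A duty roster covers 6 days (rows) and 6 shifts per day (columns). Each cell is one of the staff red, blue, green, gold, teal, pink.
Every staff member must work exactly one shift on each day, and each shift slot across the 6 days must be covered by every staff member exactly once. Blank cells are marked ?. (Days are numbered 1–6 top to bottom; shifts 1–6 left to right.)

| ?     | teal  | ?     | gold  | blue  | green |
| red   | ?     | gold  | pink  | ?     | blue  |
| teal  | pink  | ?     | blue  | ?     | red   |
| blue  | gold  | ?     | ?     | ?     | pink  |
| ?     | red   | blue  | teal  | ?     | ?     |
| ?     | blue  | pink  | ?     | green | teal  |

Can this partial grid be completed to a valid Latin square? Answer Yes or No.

Yes

No day or shift among the givens repeats a symbol, and propagating forced cells runs into no contradiction.
One valid completion exists (for instance, pink teal red gold blue green / red green gold pink teal blue / teal pink green blue gold red / blue gold teal green red pink / green red blue teal pink gold / gold blue pink red green teal).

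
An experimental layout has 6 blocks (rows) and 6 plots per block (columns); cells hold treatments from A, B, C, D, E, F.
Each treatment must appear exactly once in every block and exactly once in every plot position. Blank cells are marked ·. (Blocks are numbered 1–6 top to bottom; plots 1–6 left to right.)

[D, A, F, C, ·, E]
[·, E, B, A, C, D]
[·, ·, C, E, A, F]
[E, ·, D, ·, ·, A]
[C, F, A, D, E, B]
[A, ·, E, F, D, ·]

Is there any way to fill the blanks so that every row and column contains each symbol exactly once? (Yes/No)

Yes

No block or plot among the givens repeats a symbol, and propagating forced cells runs into no contradiction.
One valid completion exists (for instance, D A F C B E / F E B A C D / B D C E A F / E C D B F A / C F A D E B / A B E F D C).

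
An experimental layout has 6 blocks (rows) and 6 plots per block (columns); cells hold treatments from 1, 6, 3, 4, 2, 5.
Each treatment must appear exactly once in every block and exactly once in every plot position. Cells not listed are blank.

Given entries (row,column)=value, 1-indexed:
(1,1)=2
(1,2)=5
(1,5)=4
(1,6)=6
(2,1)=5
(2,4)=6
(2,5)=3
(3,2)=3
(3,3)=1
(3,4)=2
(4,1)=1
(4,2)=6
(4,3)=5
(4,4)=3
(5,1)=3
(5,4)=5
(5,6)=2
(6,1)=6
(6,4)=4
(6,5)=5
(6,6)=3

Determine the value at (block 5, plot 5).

1

Block 1, plot 3: block 1 has {6, 4, 2, 5} and plot 3 has {1, 5}, leaving only 3.
Block 1, plot 4: block 1 has {6, 3, 4, 2, 5} and plot 4 has {6, 3, 4, 2, 5}, leaving only 1.
Block 3, plot 1: block 3 has {1, 3, 2} and plot 1 has {1, 6, 3, 2, 5}, leaving only 4.
Block 3, plot 5: block 3 has {1, 3, 4, 2} and plot 5 has {3, 4, 5}, leaving only 6.
Block 5 already has {3, 2, 5} and plot 5 already has {6, 3, 4, 5}, so block 5, plot 5 must be 1.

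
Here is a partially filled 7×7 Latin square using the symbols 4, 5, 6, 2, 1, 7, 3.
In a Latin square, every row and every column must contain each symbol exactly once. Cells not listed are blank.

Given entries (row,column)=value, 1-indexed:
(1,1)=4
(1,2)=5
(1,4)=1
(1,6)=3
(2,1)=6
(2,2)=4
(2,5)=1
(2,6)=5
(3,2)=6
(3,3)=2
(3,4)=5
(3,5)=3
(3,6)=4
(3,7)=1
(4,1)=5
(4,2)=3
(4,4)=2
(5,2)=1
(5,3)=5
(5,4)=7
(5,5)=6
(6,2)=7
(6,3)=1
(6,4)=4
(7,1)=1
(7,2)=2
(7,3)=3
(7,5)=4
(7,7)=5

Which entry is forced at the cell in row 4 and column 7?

Row 2, column 3: row 2 has {4, 5, 6, 1} and column 3 has {5, 2, 1, 3}, leaving only 7.
Row 1, column 3: row 1 has {4, 5, 1, 3} and column 3 has {5, 2, 1, 7, 3}, leaving only 6.
Row 2, column 4: row 2 has {4, 5, 6, 1, 7} and column 4 has {4, 5, 2, 1, 7}, leaving only 3.
Row 2, column 7: row 2 has {4, 5, 6, 1, 7, 3} and column 7 has {5, 1}, leaving only 2.
Row 1, column 7: row 1 has {4, 5, 6, 1, 3} and column 7 has {5, 2, 1}, leaving only 7.
Row 1, column 5: row 1 has {4, 5, 6, 1, 7, 3} and column 5 has {4, 6, 1, 3}, leaving only 2.
Row 3, column 1: row 3 has {4, 5, 6, 2, 1, 3} and column 1 has {4, 5, 6, 1}, leaving only 7.
Row 4, column 3: row 4 has {5, 2, 3} and column 3 has {5, 6, 2, 1, 7, 3}, leaving only 4.
Row 4 already has {4, 5, 2, 3} and column 7 already has {5, 2, 1, 7}, so row 4, column 7 must be 6.

6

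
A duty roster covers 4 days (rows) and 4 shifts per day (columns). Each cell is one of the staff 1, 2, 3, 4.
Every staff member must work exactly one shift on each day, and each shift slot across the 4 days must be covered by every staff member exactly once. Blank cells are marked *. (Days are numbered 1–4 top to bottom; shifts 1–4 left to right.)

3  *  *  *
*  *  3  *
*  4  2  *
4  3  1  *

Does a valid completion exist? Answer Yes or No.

Yes

No day or shift among the givens repeats a symbol, and propagating forced cells runs into no contradiction.
One valid completion exists (for instance, 3 2 4 1 / 2 1 3 4 / 1 4 2 3 / 4 3 1 2).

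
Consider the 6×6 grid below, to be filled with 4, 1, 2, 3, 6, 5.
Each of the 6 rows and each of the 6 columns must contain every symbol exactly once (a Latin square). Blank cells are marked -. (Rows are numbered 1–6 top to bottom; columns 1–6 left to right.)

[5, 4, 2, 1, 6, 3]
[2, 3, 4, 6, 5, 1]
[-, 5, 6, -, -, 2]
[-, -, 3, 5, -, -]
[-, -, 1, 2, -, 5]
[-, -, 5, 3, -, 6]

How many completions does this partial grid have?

3

Row 3, column 1: eliminating its row and column leaves {4, 1, 3}.
Row 3, column 4: eliminating its row and column leaves {4}.
Row 3, column 5: eliminating its row and column leaves {4, 1, 3}.
Row 4, column 1: eliminating its row and column leaves {4, 1, 6}.
Row 4, column 2: eliminating its row and column leaves {1, 2, 6}.
Row 4, column 5: eliminating its row and column leaves {4, 1, 2}.
Row 4, column 6: eliminating its row and column leaves {4}.
Row 5, column 1: eliminating its row and column leaves {4, 3, 6}.
Row 5, column 2: eliminating its row and column leaves {6}.
Row 5, column 5: eliminating its row and column leaves {4, 3}.
Row 6, column 1: eliminating its row and column leaves {4, 1}.
Row 6, column 2: eliminating its row and column leaves {1, 2}.
Row 6, column 5: eliminating its row and column leaves {4, 1, 2}.
Enumerating the assignments across these blanks that avoid any row or column repeat gives 3 completions.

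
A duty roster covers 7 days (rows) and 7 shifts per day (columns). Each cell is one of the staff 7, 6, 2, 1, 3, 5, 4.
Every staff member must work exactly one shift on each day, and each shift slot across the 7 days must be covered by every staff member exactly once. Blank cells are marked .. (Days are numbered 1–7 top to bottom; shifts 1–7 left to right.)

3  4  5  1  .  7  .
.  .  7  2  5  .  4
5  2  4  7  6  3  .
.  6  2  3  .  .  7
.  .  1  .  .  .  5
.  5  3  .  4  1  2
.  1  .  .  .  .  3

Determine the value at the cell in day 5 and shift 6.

2

Day 1, shift 5: day 1 has {7, 1, 3, 5, 4} and shift 5 has {6, 5, 4}, leaving only 2.
Day 1, shift 7: day 1 has {7, 2, 1, 3, 5, 4} and shift 7 has {7, 2, 3, 5, 4}, leaving only 6.
Day 2, shift 2: day 2 has {7, 2, 5, 4} and shift 2 has {6, 2, 1, 5, 4}, leaving only 3.
Day 2, shift 6: day 2 has {7, 2, 3, 5, 4} and shift 6 has {7, 1, 3}, leaving only 6.
Day 2, shift 1: day 2 has {7, 6, 2, 3, 5, 4} and shift 1 has {3, 5}, leaving only 1.
Day 3, shift 7: day 3 has {7, 6, 2, 3, 5, 4} and shift 7 has {7, 6, 2, 3, 5, 4}, leaving only 1.
Day 4, shift 1: day 4 has {7, 6, 2, 3} and shift 1 has {1, 3, 5}, leaving only 4.
Day 4, shift 5: day 4 has {7, 6, 2, 3, 4} and shift 5 has {6, 2, 5, 4}, leaving only 1.
Day 4, shift 6: day 4 has {7, 6, 2, 1, 3, 4} and shift 6 has {7, 6, 1, 3}, leaving only 5.
Day 5, shift 2: day 5 has {1, 5} and shift 2 has {6, 2, 1, 3, 5, 4}, leaving only 7.
Day 5, shift 5: day 5 has {7, 1, 5} and shift 5 has {6, 2, 1, 5, 4}, leaving only 3.
Day 6, shift 4: day 6 has {2, 1, 3, 5, 4} and shift 4 has {7, 2, 1, 3}, leaving only 6.
Day 5, shift 4: day 5 has {7, 1, 3, 5} and shift 4 has {7, 6, 2, 1, 3}, leaving only 4.
Day 5 already has {7, 1, 3, 5, 4} and shift 6 already has {7, 6, 1, 3, 5}, so day 5, shift 6 must be 2.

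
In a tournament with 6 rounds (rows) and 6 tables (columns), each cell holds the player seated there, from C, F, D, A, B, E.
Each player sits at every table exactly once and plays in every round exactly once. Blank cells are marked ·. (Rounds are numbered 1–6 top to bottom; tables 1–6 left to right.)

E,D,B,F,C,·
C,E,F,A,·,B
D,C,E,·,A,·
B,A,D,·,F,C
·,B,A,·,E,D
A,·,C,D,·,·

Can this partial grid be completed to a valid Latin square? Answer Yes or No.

Yes

No round or table among the givens repeats a symbol, and propagating forced cells runs into no contradiction.
One valid completion exists (for instance, E D B F C A / C E F A D B / D C E B A F / B A D E F C / F B A C E D / A F C D B E).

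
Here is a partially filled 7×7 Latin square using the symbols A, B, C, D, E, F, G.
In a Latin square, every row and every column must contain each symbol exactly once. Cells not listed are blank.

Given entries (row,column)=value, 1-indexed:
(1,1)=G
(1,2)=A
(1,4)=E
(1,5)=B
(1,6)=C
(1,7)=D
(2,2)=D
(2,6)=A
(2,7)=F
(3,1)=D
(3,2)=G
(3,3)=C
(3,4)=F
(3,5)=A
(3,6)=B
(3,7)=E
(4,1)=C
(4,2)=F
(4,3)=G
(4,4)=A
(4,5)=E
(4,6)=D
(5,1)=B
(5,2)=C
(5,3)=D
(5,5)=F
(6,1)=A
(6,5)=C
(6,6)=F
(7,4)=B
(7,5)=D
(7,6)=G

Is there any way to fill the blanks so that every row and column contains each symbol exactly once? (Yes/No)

No row or column among the givens repeats a symbol, and propagating forced cells runs into no contradiction.
One valid completion exists (for instance, G A F E B C D / E D B C G A F / D G C F A B E / C F G A E D B / B C D G F E A / A B E D C F G / F E A B D G C).

Yes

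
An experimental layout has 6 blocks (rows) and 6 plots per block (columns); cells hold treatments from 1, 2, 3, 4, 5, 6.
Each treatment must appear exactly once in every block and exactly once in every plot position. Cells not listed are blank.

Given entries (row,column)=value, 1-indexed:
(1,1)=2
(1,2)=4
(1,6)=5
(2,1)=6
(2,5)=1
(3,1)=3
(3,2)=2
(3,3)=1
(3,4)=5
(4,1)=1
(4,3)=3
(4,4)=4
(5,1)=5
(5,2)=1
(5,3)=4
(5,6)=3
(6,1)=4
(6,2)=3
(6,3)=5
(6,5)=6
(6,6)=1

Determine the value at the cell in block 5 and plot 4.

6

Block 1, plot 3: block 1 has {2, 4, 5} and plot 3 has {1, 3, 4, 5}, leaving only 6.
Block 1, plot 5: block 1 has {2, 4, 5, 6} and plot 5 has {1, 6}, leaving only 3.
Block 1, plot 4: block 1 has {2, 3, 4, 5, 6} and plot 4 has {4, 5}, leaving only 1.
Block 2, plot 2: block 2 has {1, 6} and plot 2 has {1, 2, 3, 4}, leaving only 5.
Block 2, plot 3: block 2 has {1, 5, 6} and plot 3 has {1, 3, 4, 5, 6}, leaving only 2.
Block 2, plot 4: block 2 has {1, 2, 5, 6} and plot 4 has {1, 4, 5}, leaving only 3.
Block 2, plot 6: block 2 has {1, 2, 3, 5, 6} and plot 6 has {1, 3, 5}, leaving only 4.
Block 3, plot 5: block 3 has {1, 2, 3, 5} and plot 5 has {1, 3, 6}, leaving only 4.
Block 3, plot 6: block 3 has {1, 2, 3, 4, 5} and plot 6 has {1, 3, 4, 5}, leaving only 6.
Block 4, plot 2: block 4 has {1, 3, 4} and plot 2 has {1, 2, 3, 4, 5}, leaving only 6.
Block 4, plot 6: block 4 has {1, 3, 4, 6} and plot 6 has {1, 3, 4, 5, 6}, leaving only 2.
Block 4, plot 5: block 4 has {1, 2, 3, 4, 6} and plot 5 has {1, 3, 4, 6}, leaving only 5.
Block 5, plot 5: block 5 has {1, 3, 4, 5} and plot 5 has {1, 3, 4, 5, 6}, leaving only 2.
Block 5 already has {1, 2, 3, 4, 5} and plot 4 already has {1, 3, 4, 5}, so block 5, plot 4 must be 6.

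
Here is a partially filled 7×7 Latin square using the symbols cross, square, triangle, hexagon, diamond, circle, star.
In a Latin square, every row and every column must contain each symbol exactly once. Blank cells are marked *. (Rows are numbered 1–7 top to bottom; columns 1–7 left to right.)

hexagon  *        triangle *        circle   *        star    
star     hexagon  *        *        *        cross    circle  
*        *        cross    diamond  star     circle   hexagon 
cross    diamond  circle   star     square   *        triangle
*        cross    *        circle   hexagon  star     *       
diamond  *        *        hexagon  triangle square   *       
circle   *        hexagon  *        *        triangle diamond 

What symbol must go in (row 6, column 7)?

cross

Row 6 already has {square, triangle, hexagon, diamond} and column 7 already has {triangle, hexagon, diamond, circle, star}, so row 6, column 7 must be cross.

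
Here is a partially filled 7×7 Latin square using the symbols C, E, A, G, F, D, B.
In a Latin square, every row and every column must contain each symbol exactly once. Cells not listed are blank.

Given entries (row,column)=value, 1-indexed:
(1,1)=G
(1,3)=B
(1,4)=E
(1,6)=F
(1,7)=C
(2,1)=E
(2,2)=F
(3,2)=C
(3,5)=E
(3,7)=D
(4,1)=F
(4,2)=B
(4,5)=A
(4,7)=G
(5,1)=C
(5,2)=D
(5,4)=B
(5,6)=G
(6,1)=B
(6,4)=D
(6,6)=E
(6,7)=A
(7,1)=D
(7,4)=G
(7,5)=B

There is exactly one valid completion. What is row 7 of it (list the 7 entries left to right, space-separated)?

D E C G B A F

Row 1, column 2: row 1 has {C, E, G, F, B} and column 2 has {C, F, D, B}, leaving only A.
Row 7, column 2: row 7 has {G, D, B} and column 2 has {C, A, F, D, B}, leaving only E.
Row 7, column 7: row 7 has {E, G, D, B} and column 7 has {C, A, G, D}, leaving only F.
Row 1, column 5: row 1 has {C, E, A, G, F, B} and column 5 has {E, A, B}, leaving only D.
Row 2, column 7: row 2 has {E, F} and column 7 has {C, A, G, F, D}, leaving only B.
Row 3, column 1: row 3 has {C, E, D} and column 1 has {C, E, G, F, D, B}, leaving only A.
Row 3, column 4: row 3 has {C, E, A, D} and column 4 has {E, G, D, B}, leaving only F.
Row 3, column 3: row 3 has {C, E, A, F, D} and column 3 has {B}, leaving only G.
Row 3, column 6: row 3 has {C, E, A, G, F, D} and column 6 has {E, G, F}, leaving only B.
Row 4, column 4: row 4 has {A, G, F, B} and column 4 has {E, G, F, D, B}, leaving only C.
Row 2, column 4: row 2 has {E, F, B} and column 4 has {C, E, G, F, D, B}, leaving only A.
Row 4, column 6: row 4 has {C, A, G, F, B} and column 6 has {E, G, F, B}, leaving only D.
Row 2, column 6: row 2 has {E, A, F, B} and column 6 has {E, G, F, D, B}, leaving only C.
Row 7, column 6: row 7 has {E, G, F, D, B} and column 6 has {C, E, G, F, D, B}, leaving only A.
Row 7, column 3: row 7 has {E, A, G, F, D, B} and column 3 has {G, B}, leaving only C.
So row 7 reads: D E C G B A F.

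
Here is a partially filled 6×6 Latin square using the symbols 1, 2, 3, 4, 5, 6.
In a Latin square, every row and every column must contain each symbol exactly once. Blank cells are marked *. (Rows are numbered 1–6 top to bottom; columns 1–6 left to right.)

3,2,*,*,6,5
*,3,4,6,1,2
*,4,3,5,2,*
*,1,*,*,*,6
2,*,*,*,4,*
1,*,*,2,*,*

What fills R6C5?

3

Row 1, column 3: row 1 has {2, 3, 5, 6} and column 3 has {3, 4}, leaving only 1.
Row 1, column 4: row 1 has {1, 2, 3, 5, 6} and column 4 has {2, 5, 6}, leaving only 4.
Row 2, column 1: row 2 has {1, 2, 3, 4, 6} and column 1 has {1, 2, 3}, leaving only 5.
Row 3, column 1: row 3 has {2, 3, 4, 5} and column 1 has {1, 2, 3, 5}, leaving only 6.
Row 3, column 6: row 3 has {2, 3, 4, 5, 6} and column 6 has {2, 5, 6}, leaving only 1.
Row 4, column 1: row 4 has {1, 6} and column 1 has {1, 2, 3, 5, 6}, leaving only 4.
Row 4, column 4: row 4 has {1, 4, 6} and column 4 has {2, 4, 5, 6}, leaving only 3.
Row 4, column 5: row 4 has {1, 3, 4, 6} and column 5 has {1, 2, 4, 6}, leaving only 5.
Row 6 already has {1, 2} and column 5 already has {1, 2, 4, 5, 6}, so row 6, column 5 must be 3.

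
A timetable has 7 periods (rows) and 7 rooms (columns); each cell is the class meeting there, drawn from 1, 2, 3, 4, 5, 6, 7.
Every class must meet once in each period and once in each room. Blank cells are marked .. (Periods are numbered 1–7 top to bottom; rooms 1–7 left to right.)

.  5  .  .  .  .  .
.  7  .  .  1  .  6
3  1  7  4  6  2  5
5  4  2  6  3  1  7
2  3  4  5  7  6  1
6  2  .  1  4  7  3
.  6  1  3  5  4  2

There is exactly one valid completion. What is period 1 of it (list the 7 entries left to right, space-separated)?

Period 1, room 5: period 1 has {5} and room 5 has {1, 3, 4, 5, 6, 7}, leaving only 2.
Period 1, room 4: period 1 has {2, 5} and room 4 has {1, 3, 4, 5, 6}, leaving only 7.
Period 1, room 6: period 1 has {2, 5, 7} and room 6 has {1, 2, 4, 6, 7}, leaving only 3.
Period 1, room 3: period 1 has {2, 3, 5, 7} and room 3 has {1, 2, 4, 7}, leaving only 6.
Period 1, room 7: period 1 has {2, 3, 5, 6, 7} and room 7 has {1, 2, 3, 5, 6, 7}, leaving only 4.
Period 1, room 1: period 1 has {2, 3, 4, 5, 6, 7} and room 1 has {2, 3, 5, 6}, leaving only 1.
So period 1 reads: 1 5 6 7 2 3 4.

1 5 6 7 2 3 4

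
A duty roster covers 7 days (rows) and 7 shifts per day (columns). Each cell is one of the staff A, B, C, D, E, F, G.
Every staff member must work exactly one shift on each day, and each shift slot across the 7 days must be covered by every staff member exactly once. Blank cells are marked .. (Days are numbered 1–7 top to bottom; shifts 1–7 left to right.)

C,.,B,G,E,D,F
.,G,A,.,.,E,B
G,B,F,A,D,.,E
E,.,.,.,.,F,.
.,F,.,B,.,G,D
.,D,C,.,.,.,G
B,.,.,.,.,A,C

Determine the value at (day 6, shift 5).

Day 1, shift 2: day 1 has {B, C, D, E, F, G} and shift 2 has {B, D, F, G}, leaving only A.
Day 3, shift 6: day 3 has {A, B, D, E, F, G} and shift 6 has {A, D, E, F, G}, leaving only C.
Day 4, shift 2: day 4 has {E, F} and shift 2 has {A, B, D, F, G}, leaving only C.
Day 4, shift 4: day 4 has {C, E, F} and shift 4 has {A, B, G}, leaving only D.
Day 4, shift 3: day 4 has {C, D, E, F} and shift 3 has {A, B, C, F}, leaving only G.
Day 4, shift 7: day 4 has {C, D, E, F, G} and shift 7 has {B, C, D, E, F, G}, leaving only A.
Day 4, shift 5: day 4 has {A, C, D, E, F, G} and shift 5 has {D, E}, leaving only B.
Day 5, shift 1: day 5 has {B, D, F, G} and shift 1 has {B, C, E, G}, leaving only A.
Day 5, shift 3: day 5 has {A, B, D, F, G} and shift 3 has {A, B, C, F, G}, leaving only E.
Day 5, shift 5: day 5 has {A, B, D, E, F, G} and shift 5 has {B, D, E}, leaving only C.
Day 2, shift 5: day 2 has {A, B, E, G} and shift 5 has {B, C, D, E}, leaving only F.
Day 6 already has {C, D, G} and shift 5 already has {B, C, D, E, F}, so day 6, shift 5 must be A.

A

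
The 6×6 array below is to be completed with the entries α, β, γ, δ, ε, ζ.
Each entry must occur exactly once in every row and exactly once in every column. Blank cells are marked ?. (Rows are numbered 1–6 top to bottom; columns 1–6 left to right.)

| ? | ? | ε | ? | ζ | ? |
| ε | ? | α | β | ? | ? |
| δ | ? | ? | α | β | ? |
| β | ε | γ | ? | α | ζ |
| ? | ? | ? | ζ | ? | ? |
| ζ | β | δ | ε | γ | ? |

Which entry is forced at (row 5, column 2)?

α

Row 2, column 5: row 2 has {α, β, ε} and column 5 has {α, β, γ, ζ}, leaving only δ.
Row 2, column 6: row 2 has {α, β, δ, ε} and column 6 has {ζ}, leaving only γ.
Row 2, column 2: row 2 has {α, β, γ, δ, ε} and column 2 has {β, ε}, leaving only ζ.
Row 3, column 2: row 3 has {α, β, δ} and column 2 has {β, ε, ζ}, leaving only γ.
Row 3, column 3: row 3 has {α, β, γ, δ} and column 3 has {α, γ, δ, ε}, leaving only ζ.
Row 3, column 6: row 3 has {α, β, γ, δ, ζ} and column 6 has {γ, ζ}, leaving only ε.
Row 4, column 4: row 4 has {α, β, γ, ε, ζ} and column 4 has {α, β, ε, ζ}, leaving only δ.
Row 1, column 4: row 1 has {ε, ζ} and column 4 has {α, β, δ, ε, ζ}, leaving only γ.
Row 1, column 1: row 1 has {γ, ε, ζ} and column 1 has {β, δ, ε, ζ}, leaving only α.
Row 1, column 2: row 1 has {α, γ, ε, ζ} and column 2 has {β, γ, ε, ζ}, leaving only δ.
Row 5 already has {ζ} and column 2 already has {β, γ, δ, ε, ζ}, so row 5, column 2 must be α.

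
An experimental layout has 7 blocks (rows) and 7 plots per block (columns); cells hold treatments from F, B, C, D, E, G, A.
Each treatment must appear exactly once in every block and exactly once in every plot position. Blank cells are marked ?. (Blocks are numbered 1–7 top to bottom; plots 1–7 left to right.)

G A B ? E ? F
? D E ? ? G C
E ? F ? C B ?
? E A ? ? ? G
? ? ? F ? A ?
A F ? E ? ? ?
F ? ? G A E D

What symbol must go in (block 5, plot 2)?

Block 2, plot 1: block 2 has {C, D, E, G} and plot 1 has {F, E, G, A}, leaving only B.
Block 2, plot 4: block 2 has {B, C, D, E, G} and plot 4 has {F, E, G}, leaving only A.
Block 2, plot 5: block 2 has {B, C, D, E, G, A} and plot 5 has {C, E, A}, leaving only F.
Block 3, plot 2: block 3 has {F, B, C, E} and plot 2 has {F, D, E, A}, leaving only G.
Block 3, plot 4: block 3 has {F, B, C, E, G} and plot 4 has {F, E, G, A}, leaving only D.
Block 1, plot 4: block 1 has {F, B, E, G, A} and plot 4 has {F, D, E, G, A}, leaving only C.
Block 1, plot 6: block 1 has {F, B, C, E, G, A} and plot 6 has {B, E, G, A}, leaving only D.
Block 3, plot 7: block 3 has {F, B, C, D, E, G} and plot 7 has {F, C, D, G}, leaving only A.
Block 4, plot 4: block 4 has {E, G, A} and plot 4 has {F, C, D, E, G, A}, leaving only B.
Block 4, plot 5: block 4 has {B, E, G, A} and plot 5 has {F, C, E, A}, leaving only D.
Block 4, plot 1: block 4 has {B, D, E, G, A} and plot 1 has {F, B, E, G, A}, leaving only C.
Block 4, plot 6: block 4 has {B, C, D, E, G, A} and plot 6 has {B, D, E, G, A}, leaving only F.
Block 5, plot 1: block 5 has {F, A} and plot 1 has {F, B, C, E, G, A}, leaving only D.
Block 6, plot 6: block 6 has {F, E, A} and plot 6 has {F, B, D, E, G, A}, leaving only C.
Block 6, plot 7: block 6 has {F, C, E, A} and plot 7 has {F, C, D, G, A}, leaving only B.
Block 5, plot 7: block 5 has {F, D, A} and plot 7 has {F, B, C, D, G, A}, leaving only E.
Block 6, plot 5: block 6 has {F, B, C, E, A} and plot 5 has {F, C, D, E, A}, leaving only G.
Block 5, plot 5: block 5 has {F, D, E, A} and plot 5 has {F, C, D, E, G, A}, leaving only B.
Block 5 already has {F, B, D, E, A} and plot 2 already has {F, D, E, G, A}, so block 5, plot 2 must be C.

C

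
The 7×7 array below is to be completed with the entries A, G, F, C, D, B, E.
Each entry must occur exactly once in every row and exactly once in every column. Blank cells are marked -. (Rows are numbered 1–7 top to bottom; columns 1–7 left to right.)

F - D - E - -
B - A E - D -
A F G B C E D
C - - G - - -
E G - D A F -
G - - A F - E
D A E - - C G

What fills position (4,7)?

Row 1, column 4: row 1 has {F, D, E} and column 4 has {A, G, D, B, E}, leaving only C.
Row 1, column 2: row 1 has {F, C, D, E} and column 2 has {A, G, F}, leaving only B.
Row 1, column 7: row 1 has {F, C, D, B, E} and column 7 has {G, D, E}, leaving only A.
Row 1, column 6: row 1 has {A, F, C, D, B, E} and column 6 has {F, C, D, E}, leaving only G.
Row 2, column 2: row 2 has {A, D, B, E} and column 2 has {A, G, F, B}, leaving only C.
Row 2, column 5: row 2 has {A, C, D, B, E} and column 5 has {A, F, C, E}, leaving only G.
Row 2, column 7: row 2 has {A, G, C, D, B, E} and column 7 has {A, G, D, E}, leaving only F.
Row 4 already has {G, C} and column 7 already has {A, G, F, D, E}, so row 4, column 7 must be B.

B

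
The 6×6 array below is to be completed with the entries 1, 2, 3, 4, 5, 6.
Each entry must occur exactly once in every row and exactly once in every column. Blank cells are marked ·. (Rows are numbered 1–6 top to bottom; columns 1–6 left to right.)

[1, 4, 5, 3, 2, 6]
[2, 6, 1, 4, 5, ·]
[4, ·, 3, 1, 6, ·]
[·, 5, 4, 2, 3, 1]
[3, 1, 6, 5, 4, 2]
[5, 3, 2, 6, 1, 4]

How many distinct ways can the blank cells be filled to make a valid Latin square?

1

Row 2, column 6: eliminating its row and column leaves {3}.
Row 3, column 2: eliminating its row and column leaves {2}.
Row 3, column 6: eliminating its row and column leaves {5}.
Row 4, column 1: eliminating its row and column leaves {6}.
Only one assignment across all blanks avoids any row or column repeat, giving 1 completion.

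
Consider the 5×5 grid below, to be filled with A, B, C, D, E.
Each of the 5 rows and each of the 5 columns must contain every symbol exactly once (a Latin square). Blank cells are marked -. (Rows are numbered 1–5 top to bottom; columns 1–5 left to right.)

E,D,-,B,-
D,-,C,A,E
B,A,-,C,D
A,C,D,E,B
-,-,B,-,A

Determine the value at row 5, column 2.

E

Row 5 already has {A, B} and column 2 already has {A, C, D}, so row 5, column 2 must be E.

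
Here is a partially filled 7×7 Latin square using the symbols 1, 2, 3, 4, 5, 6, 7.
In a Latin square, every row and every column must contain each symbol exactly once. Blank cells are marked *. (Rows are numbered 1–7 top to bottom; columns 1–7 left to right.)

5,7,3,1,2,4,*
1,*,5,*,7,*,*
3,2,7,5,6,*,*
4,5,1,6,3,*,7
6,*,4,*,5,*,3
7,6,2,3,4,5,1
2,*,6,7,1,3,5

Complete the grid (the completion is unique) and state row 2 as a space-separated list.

Row 1, column 7: row 1 has {1, 2, 3, 4, 5, 7} and column 7 has {1, 3, 5, 7}, leaving only 6.
Row 3, column 6: row 3 has {2, 3, 5, 6, 7} and column 6 has {3, 4, 5}, leaving only 1.
Row 3, column 7: row 3 has {1, 2, 3, 5, 6, 7} and column 7 has {1, 3, 5, 6, 7}, leaving only 4.
Row 2, column 7: row 2 has {1, 5, 7} and column 7 has {1, 3, 4, 5, 6, 7}, leaving only 2.
Row 2, column 4: row 2 has {1, 2, 5, 7} and column 4 has {1, 3, 5, 6, 7}, leaving only 4.
Row 2, column 2: row 2 has {1, 2, 4, 5, 7} and column 2 has {2, 5, 6, 7}, leaving only 3.
Row 2, column 6: row 2 has {1, 2, 3, 4, 5, 7} and column 6 has {1, 3, 4, 5}, leaving only 6.
So row 2 reads: 1 3 5 4 7 6 2.

1 3 5 4 7 6 2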